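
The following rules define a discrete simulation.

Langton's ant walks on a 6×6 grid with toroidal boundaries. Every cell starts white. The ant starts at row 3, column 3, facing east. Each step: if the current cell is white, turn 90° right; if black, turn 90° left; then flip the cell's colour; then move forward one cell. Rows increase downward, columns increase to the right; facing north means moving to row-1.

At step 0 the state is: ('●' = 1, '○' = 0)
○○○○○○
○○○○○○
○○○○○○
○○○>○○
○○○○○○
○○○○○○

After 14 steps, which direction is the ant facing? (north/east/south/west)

t=0: ○○○○○○
○○○○○○
○○○○○○
○○○>○○
○○○○○○
○○○○○○
t=1: ○○○○○○
○○○○○○
○○○○○○
○○○●○○
○○○v○○
○○○○○○
t=2: ○○○○○○
○○○○○○
○○○○○○
○○○●○○
○○<●○○
○○○○○○
t=3: ○○○○○○
○○○○○○
○○○○○○
○○^●○○
○○●●○○
○○○○○○
t=4: ○○○○○○
○○○○○○
○○○○○○
○○●>○○
○○●●○○
○○○○○○
t=5: ○○○○○○
○○○○○○
○○○^○○
○○●○○○
○○●●○○
○○○○○○
t=6: ○○○○○○
○○○○○○
○○○●>○
○○●○○○
○○●●○○
○○○○○○
t=7: ○○○○○○
○○○○○○
○○○●●○
○○●○v○
○○●●○○
○○○○○○
t=8: ○○○○○○
○○○○○○
○○○●●○
○○●<●○
○○●●○○
○○○○○○
t=9: ○○○○○○
○○○○○○
○○○^●○
○○●●●○
○○●●○○
○○○○○○
t=10: ○○○○○○
○○○○○○
○○<○●○
○○●●●○
○○●●○○
○○○○○○
t=11: ○○○○○○
○○^○○○
○○●○●○
○○●●●○
○○●●○○
○○○○○○
t=12: ○○○○○○
○○●>○○
○○●○●○
○○●●●○
○○●●○○
○○○○○○
t=13: ○○○○○○
○○●●○○
○○●v●○
○○●●●○
○○●●○○
○○○○○○
t=14: ○○○○○○
○○●●○○
○○<●●○
○○●●●○
○○●●○○
○○○○○○

west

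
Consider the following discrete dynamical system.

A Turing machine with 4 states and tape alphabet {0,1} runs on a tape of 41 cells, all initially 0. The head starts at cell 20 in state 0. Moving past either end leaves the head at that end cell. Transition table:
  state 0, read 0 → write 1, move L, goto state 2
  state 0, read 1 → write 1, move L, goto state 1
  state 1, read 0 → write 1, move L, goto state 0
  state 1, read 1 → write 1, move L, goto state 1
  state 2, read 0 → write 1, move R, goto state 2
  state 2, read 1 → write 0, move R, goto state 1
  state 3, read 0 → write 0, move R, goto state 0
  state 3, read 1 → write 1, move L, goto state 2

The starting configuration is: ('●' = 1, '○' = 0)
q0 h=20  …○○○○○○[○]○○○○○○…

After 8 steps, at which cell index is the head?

18

gen 0: q0 h=20  …○○○○○○[○]○○○○○○…
gen 1: q2 h=19  …○○○○○○[○]●○○○○○…
gen 2: q2 h=20  …○○○○○●[●]○○○○○○…
gen 3: q1 h=21  …○○○○●○[○]○○○○○○…
gen 4: q0 h=20  …○○○○○●[○]●○○○○○…
gen 5: q2 h=19  …○○○○○○[●]●●○○○○…
gen 6: q1 h=20  …○○○○○○[●]●○○○○○…
gen 7: q1 h=19  …○○○○○○[○]●●○○○○…
gen 8: q0 h=18  …○○○○○○[○]●●●○○○…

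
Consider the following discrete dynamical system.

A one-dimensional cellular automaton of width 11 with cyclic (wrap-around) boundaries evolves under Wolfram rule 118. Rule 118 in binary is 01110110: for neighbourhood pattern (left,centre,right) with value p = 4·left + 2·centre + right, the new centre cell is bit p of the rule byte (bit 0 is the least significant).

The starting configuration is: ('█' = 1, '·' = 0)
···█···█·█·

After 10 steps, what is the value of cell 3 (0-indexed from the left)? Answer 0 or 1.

1

t=0: ···█···█·█·
t=1: ··███·█████
t=2: ██··██····█
t=3: ·███·██··█·
t=4: █··██·█████
t=5: ███·██·····
t=6: ··██·██···█
t=7: ██·██·██·██
t=8: ·██·██·██··
t=9: █·██·██·██·
t=10: ██·██·██·██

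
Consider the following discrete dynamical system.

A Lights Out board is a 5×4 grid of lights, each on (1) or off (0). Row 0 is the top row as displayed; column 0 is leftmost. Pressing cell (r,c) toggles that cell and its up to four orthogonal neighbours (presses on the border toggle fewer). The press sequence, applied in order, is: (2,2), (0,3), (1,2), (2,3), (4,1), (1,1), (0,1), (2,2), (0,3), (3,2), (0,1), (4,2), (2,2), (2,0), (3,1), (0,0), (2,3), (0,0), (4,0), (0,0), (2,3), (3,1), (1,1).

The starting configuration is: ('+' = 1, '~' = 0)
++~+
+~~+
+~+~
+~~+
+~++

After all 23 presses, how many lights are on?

11

t=0: ++~+
+~~+
+~+~
+~~+
+~++
t=1: ++~+
+~++
++~+
+~++
+~++
t=2: +++~
+~+~
++~+
+~++
+~++
t=3: ++~~
++~+
++++
+~++
+~++
t=4: ++~~
++~~
++~~
+~+~
+~++
t=5: ++~~
++~~
++~~
+++~
~+~+
t=6: +~~~
~~+~
+~~~
+++~
~+~+
t=7: ~++~
~++~
+~~~
+++~
~+~+
t=8: ~++~
~+~~
++++
++~~
~+~+
t=9: ~+~+
~+~+
++++
++~~
~+~+
t=10: ~+~+
~+~+
++~+
+~++
~+++
t=11: +~++
~~~+
++~+
+~++
~+++
t=12: +~++
~~~+
++~+
+~~+
~~~~
t=13: +~++
~~++
+~+~
+~++
~~~~
t=14: +~++
+~++
~++~
~~++
~~~~
t=15: +~++
+~++
~~+~
++~+
~+~~
t=16: ~+++
~~++
~~+~
++~+
~+~~
t=17: ~+++
~~+~
~~~+
++~~
~+~~
t=18: +~++
+~+~
~~~+
++~~
~+~~
t=19: +~++
+~+~
~~~+
~+~~
+~~~
t=20: ~+++
~~+~
~~~+
~+~~
+~~~
t=21: ~+++
~~++
~~+~
~+~+
+~~~
t=22: ~+++
~~++
~++~
+~++
++~~
t=23: ~~++
++~+
~~+~
+~++
++~~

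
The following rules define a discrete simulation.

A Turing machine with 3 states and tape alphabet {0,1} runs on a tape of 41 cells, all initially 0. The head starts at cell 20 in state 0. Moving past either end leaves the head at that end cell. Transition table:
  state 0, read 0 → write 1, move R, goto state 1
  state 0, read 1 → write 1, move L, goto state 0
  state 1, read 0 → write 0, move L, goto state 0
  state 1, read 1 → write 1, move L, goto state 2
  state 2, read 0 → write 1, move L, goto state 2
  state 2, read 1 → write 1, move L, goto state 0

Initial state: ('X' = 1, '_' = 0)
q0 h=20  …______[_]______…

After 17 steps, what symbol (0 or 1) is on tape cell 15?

0) q0 h=20  …______[_]______…
1) q1 h=21  …_____X[_]______…
2) q0 h=20  …______[X]______…
3) q0 h=19  …______[_]X_____…
4) q1 h=20  …_____X[X]______…
5) q2 h=19  …______[X]X_____…
6) q0 h=18  …______[_]XX____…
7) q1 h=19  …_____X[X]X_____…
8) q2 h=18  …______[X]XX____…
9) q0 h=17  …______[_]XXX___…
10) q1 h=18  …_____X[X]XX____…
11) q2 h=17  …______[X]XXX___…
12) q0 h=16  …______[_]XXXX__…
13) q1 h=17  …_____X[X]XXX___…
14) q2 h=16  …______[X]XXXX__…
15) q0 h=15  …______[_]XXXXX_…
16) q1 h=16  …_____X[X]XXXX__…
17) q2 h=15  …______[X]XXXXX_…

1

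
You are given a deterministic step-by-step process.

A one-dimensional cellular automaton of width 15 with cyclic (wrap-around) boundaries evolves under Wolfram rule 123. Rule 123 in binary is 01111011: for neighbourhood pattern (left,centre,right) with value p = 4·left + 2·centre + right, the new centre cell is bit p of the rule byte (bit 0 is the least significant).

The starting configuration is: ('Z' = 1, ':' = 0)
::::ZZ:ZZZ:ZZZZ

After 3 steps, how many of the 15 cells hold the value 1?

k=0  ::::ZZ:ZZZ:ZZZZ
k=1  ZZZZZZZZ:ZZZ::Z
k=2  :::::::ZZZ:ZZZZ
k=3  ZZZZZZZZ:ZZZ::Z

12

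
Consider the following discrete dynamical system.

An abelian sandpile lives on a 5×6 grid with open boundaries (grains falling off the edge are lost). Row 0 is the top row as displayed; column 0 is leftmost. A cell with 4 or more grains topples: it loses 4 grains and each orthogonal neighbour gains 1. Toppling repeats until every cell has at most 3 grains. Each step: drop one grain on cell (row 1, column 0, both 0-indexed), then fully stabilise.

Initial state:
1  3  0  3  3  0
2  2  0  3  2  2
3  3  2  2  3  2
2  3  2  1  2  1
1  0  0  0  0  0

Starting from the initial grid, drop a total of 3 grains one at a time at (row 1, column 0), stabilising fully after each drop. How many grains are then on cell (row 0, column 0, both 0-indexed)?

3

step 0: 1  3  0  3  3  0
2  2  0  3  2  2
3  3  2  2  3  2
2  3  2  1  2  1
1  0  0  0  0  0
step 1: 1  3  0  3  3  0
3  2  0  3  2  2
3  3  2  2  3  2
2  3  2  1  2  1
1  0  0  0  0  0
step 2: 3  0  1  3  3  0
2  1  1  3  2  2
2  2  3  2  3  2
0  1  3  1  2  1
2  1  0  0  0  0
step 3: 3  0  1  3  3  0
3  1  1  3  2  2
2  2  3  2  3  2
0  1  3  1  2  1
2  1  0  0  0  0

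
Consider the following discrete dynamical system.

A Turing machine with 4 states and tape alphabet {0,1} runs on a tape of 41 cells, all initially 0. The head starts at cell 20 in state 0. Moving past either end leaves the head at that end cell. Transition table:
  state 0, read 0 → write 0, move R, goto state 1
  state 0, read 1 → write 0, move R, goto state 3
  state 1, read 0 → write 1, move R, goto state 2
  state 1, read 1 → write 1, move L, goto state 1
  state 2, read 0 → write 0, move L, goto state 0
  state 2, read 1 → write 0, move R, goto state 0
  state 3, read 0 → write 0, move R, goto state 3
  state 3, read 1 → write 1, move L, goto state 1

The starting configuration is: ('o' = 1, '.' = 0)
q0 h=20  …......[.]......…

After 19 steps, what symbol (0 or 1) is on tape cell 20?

0) q0 h=20  …......[.]......…
1) q1 h=21  …......[.]......…
2) q2 h=22  ….....o[.]......…
3) q0 h=21  …......[o]......…
4) q3 h=22  …......[.]......…
5) q3 h=23  …......[.]......…
6) q3 h=24  …......[.]......…
7) q3 h=25  …......[.]......…
8) q3 h=26  …......[.]......…
9) q3 h=27  …......[.]......…
10) q3 h=28  …......[.]......…
11) q3 h=29  …......[.]......…
12) q3 h=30  …......[.]......…
13) q3 h=31  …......[.]......…
14) q3 h=32  …......[.]......…
15) q3 h=33  …......[.]......…
16) q3 h=34  …......[.]......|
17) q3 h=35  …......[.].....|
18) q3 h=36  …......[.]....|
19) q3 h=37  …......[.]...|

0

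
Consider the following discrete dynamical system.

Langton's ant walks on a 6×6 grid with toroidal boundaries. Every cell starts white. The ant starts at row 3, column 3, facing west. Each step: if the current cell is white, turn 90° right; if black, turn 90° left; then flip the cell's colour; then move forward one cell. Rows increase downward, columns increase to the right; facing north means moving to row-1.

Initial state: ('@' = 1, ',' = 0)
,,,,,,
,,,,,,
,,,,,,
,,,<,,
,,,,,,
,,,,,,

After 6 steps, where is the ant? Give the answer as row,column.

4,2

0) ,,,,,,
,,,,,,
,,,,,,
,,,<,,
,,,,,,
,,,,,,
1) ,,,,,,
,,,,,,
,,,^,,
,,,@,,
,,,,,,
,,,,,,
2) ,,,,,,
,,,,,,
,,,@>,
,,,@,,
,,,,,,
,,,,,,
3) ,,,,,,
,,,,,,
,,,@@,
,,,@v,
,,,,,,
,,,,,,
4) ,,,,,,
,,,,,,
,,,@@,
,,,<@,
,,,,,,
,,,,,,
5) ,,,,,,
,,,,,,
,,,@@,
,,,,@,
,,,v,,
,,,,,,
6) ,,,,,,
,,,,,,
,,,@@,
,,,,@,
,,<@,,
,,,,,,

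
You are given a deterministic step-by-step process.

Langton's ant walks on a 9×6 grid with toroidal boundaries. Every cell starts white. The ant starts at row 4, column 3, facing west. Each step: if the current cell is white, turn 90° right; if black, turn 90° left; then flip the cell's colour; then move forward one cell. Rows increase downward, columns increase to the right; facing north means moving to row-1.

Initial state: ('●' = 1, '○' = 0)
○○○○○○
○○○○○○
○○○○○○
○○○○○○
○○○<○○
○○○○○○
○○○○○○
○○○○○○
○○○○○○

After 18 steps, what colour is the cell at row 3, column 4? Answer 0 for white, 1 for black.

t=0: ○○○○○○
○○○○○○
○○○○○○
○○○○○○
○○○<○○
○○○○○○
○○○○○○
○○○○○○
○○○○○○
t=1: ○○○○○○
○○○○○○
○○○○○○
○○○^○○
○○○●○○
○○○○○○
○○○○○○
○○○○○○
○○○○○○
t=2: ○○○○○○
○○○○○○
○○○○○○
○○○●>○
○○○●○○
○○○○○○
○○○○○○
○○○○○○
○○○○○○
t=3: ○○○○○○
○○○○○○
○○○○○○
○○○●●○
○○○●v○
○○○○○○
○○○○○○
○○○○○○
○○○○○○
t=4: ○○○○○○
○○○○○○
○○○○○○
○○○●●○
○○○<●○
○○○○○○
○○○○○○
○○○○○○
○○○○○○
t=5: ○○○○○○
○○○○○○
○○○○○○
○○○●●○
○○○○●○
○○○v○○
○○○○○○
○○○○○○
○○○○○○
t=6: ○○○○○○
○○○○○○
○○○○○○
○○○●●○
○○○○●○
○○<●○○
○○○○○○
○○○○○○
○○○○○○
t=7: ○○○○○○
○○○○○○
○○○○○○
○○○●●○
○○^○●○
○○●●○○
○○○○○○
○○○○○○
○○○○○○
t=8: ○○○○○○
○○○○○○
○○○○○○
○○○●●○
○○●>●○
○○●●○○
○○○○○○
○○○○○○
○○○○○○
t=9: ○○○○○○
○○○○○○
○○○○○○
○○○●●○
○○●●●○
○○●v○○
○○○○○○
○○○○○○
○○○○○○
t=10: ○○○○○○
○○○○○○
○○○○○○
○○○●●○
○○●●●○
○○●○>○
○○○○○○
○○○○○○
○○○○○○
t=11: ○○○○○○
○○○○○○
○○○○○○
○○○●●○
○○●●●○
○○●○●○
○○○○v○
○○○○○○
○○○○○○
t=12: ○○○○○○
○○○○○○
○○○○○○
○○○●●○
○○●●●○
○○●○●○
○○○<●○
○○○○○○
○○○○○○
t=13: ○○○○○○
○○○○○○
○○○○○○
○○○●●○
○○●●●○
○○●^●○
○○○●●○
○○○○○○
○○○○○○
t=14: ○○○○○○
○○○○○○
○○○○○○
○○○●●○
○○●●●○
○○●●>○
○○○●●○
○○○○○○
○○○○○○
t=15: ○○○○○○
○○○○○○
○○○○○○
○○○●●○
○○●●^○
○○●●○○
○○○●●○
○○○○○○
○○○○○○
t=16: ○○○○○○
○○○○○○
○○○○○○
○○○●●○
○○●<○○
○○●●○○
○○○●●○
○○○○○○
○○○○○○
t=17: ○○○○○○
○○○○○○
○○○○○○
○○○●●○
○○●○○○
○○●v○○
○○○●●○
○○○○○○
○○○○○○
t=18: ○○○○○○
○○○○○○
○○○○○○
○○○●●○
○○●○○○
○○●○>○
○○○●●○
○○○○○○
○○○○○○

1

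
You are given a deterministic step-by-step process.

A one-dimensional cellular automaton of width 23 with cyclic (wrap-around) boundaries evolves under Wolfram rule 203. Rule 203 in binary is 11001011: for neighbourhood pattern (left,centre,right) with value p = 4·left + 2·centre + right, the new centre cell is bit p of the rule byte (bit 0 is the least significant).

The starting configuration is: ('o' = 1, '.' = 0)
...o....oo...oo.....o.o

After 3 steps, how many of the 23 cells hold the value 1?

19

gen 0: ...o....oo...oo.....o.o
gen 1: .oo..ooooo.oooo.oooo...
gen 2: ooo.oooooo.oooo.oooo.oo
gen 3: ooo.oooooo.oooo.oooo.oo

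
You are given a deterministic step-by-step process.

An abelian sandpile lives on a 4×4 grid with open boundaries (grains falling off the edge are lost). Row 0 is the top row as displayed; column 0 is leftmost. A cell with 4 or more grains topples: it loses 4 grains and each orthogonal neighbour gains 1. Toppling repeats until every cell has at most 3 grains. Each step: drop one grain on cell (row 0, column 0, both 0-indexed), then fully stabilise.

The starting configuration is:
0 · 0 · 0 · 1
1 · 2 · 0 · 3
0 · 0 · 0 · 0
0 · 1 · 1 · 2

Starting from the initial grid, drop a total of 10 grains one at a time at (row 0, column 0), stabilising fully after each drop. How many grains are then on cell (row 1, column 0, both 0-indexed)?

3

k=0  0 · 0 · 0 · 1
1 · 2 · 0 · 3
0 · 0 · 0 · 0
0 · 1 · 1 · 2
k=1  1 · 0 · 0 · 1
1 · 2 · 0 · 3
0 · 0 · 0 · 0
0 · 1 · 1 · 2
k=2  2 · 0 · 0 · 1
1 · 2 · 0 · 3
0 · 0 · 0 · 0
0 · 1 · 1 · 2
k=3  3 · 0 · 0 · 1
1 · 2 · 0 · 3
0 · 0 · 0 · 0
0 · 1 · 1 · 2
k=4  0 · 1 · 0 · 1
2 · 2 · 0 · 3
0 · 0 · 0 · 0
0 · 1 · 1 · 2
k=5  1 · 1 · 0 · 1
2 · 2 · 0 · 3
0 · 0 · 0 · 0
0 · 1 · 1 · 2
k=6  2 · 1 · 0 · 1
2 · 2 · 0 · 3
0 · 0 · 0 · 0
0 · 1 · 1 · 2
k=7  3 · 1 · 0 · 1
2 · 2 · 0 · 3
0 · 0 · 0 · 0
0 · 1 · 1 · 2
k=8  0 · 2 · 0 · 1
3 · 2 · 0 · 3
0 · 0 · 0 · 0
0 · 1 · 1 · 2
k=9  1 · 2 · 0 · 1
3 · 2 · 0 · 3
0 · 0 · 0 · 0
0 · 1 · 1 · 2
k=10  2 · 2 · 0 · 1
3 · 2 · 0 · 3
0 · 0 · 0 · 0
0 · 1 · 1 · 2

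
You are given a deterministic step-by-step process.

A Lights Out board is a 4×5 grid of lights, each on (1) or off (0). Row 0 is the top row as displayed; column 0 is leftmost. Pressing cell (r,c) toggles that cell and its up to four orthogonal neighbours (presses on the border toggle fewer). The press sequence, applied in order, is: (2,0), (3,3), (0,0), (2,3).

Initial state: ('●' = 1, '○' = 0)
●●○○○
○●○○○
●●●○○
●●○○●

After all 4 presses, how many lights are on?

5

gen 0: ●●○○○
○●○○○
●●●○○
●●○○●
gen 1: ●●○○○
●●○○○
○○●○○
○●○○●
gen 2: ●●○○○
●●○○○
○○●●○
○●●●○
gen 3: ○○○○○
○●○○○
○○●●○
○●●●○
gen 4: ○○○○○
○●○●○
○○○○●
○●●○○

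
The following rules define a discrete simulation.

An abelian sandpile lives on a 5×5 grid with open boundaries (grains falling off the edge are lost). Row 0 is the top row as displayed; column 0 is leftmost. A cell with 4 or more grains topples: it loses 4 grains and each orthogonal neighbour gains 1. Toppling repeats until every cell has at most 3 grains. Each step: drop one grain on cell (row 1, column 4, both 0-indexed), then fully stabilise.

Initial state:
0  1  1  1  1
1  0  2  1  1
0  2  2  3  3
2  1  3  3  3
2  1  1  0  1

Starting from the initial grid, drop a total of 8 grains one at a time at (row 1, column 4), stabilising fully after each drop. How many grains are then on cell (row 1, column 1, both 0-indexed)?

1

k=0  0  1  1  1  1
1  0  2  1  1
0  2  2  3  3
2  1  3  3  3
2  1  1  0  1
k=1  0  1  1  1  1
1  0  2  1  2
0  2  2  3  3
2  1  3  3  3
2  1  1  0  1
k=2  0  1  1  1  1
1  0  2  1  3
0  2  2  3  3
2  1  3  3  3
2  1  1  0  1
k=3  0  1  1  1  2
1  0  3  3  1
0  3  0  2  2
2  2  1  2  1
2  1  2  1  2
k=4  0  1  1  1  2
1  0  3  3  2
0  3  0  2  2
2  2  1  2  1
2  1  2  1  2
k=5  0  1  1  1  2
1  0  3  3  3
0  3  0  2  2
2  2  1  2  1
2  1  2  1  2
k=6  0  1  2  2  3
1  1  0  1  1
0  3  1  3  3
2  2  1  2  1
2  1  2  1  2
k=7  0  1  2  2  3
1  1  0  1  2
0  3  1  3  3
2  2  1  2  1
2  1  2  1  2
k=8  0  1  2  2  3
1  1  0  1  3
0  3  1  3  3
2  2  1  2  1
2  1  2  1  2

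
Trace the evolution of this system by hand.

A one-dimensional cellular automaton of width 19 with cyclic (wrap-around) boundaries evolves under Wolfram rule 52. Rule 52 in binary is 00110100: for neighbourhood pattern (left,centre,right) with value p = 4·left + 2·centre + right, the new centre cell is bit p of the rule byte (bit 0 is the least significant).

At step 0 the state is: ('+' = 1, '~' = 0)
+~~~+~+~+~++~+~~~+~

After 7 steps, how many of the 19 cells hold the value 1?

[0] +~~~+~+~+~++~+~~~+~
[1] ++~~++++++~~+++~~++
[2] ~~+~~~~~~~+~~~~+~~~
[3] ~~++~~~~~~++~~~++~~
[4] ~~~~+~~~~~~~+~~~~+~
[5] ~~~~++~~~~~~++~~~++
[6] +~~~~~+~~~~~~~+~~~~
[7] ++~~~~++~~~~~~++~~~

6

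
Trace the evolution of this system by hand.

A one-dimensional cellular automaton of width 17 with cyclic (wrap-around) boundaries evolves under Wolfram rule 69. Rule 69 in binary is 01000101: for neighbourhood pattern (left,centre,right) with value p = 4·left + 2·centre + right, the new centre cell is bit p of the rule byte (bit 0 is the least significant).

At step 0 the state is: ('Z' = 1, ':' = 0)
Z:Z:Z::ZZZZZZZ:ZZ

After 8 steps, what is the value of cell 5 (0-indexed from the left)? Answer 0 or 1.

0

0) Z:Z:Z::ZZZZZZZ:ZZ
1) Z:Z:Z::::::::Z:::
2) Z:Z:Z:ZZZZZZ:Z:Z:
3) Z:Z:Z::::::Z:Z:Z:
4) Z:Z:Z:ZZZZ:Z:Z:Z:
5) Z:Z:Z::::Z:Z:Z:Z:
6) Z:Z:Z:ZZ:Z:Z:Z:Z:
7) Z:Z:Z::Z:Z:Z:Z:Z:
8) Z:Z:Z::Z:Z:Z:Z:Z:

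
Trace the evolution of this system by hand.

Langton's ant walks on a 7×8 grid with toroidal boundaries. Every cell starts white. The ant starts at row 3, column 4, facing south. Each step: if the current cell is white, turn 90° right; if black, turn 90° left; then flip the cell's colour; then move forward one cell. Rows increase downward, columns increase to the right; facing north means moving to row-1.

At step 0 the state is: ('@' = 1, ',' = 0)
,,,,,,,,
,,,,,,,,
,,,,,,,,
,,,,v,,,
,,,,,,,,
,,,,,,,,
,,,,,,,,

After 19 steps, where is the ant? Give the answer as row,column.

t=0: ,,,,,,,,
,,,,,,,,
,,,,,,,,
,,,,v,,,
,,,,,,,,
,,,,,,,,
,,,,,,,,
t=1: ,,,,,,,,
,,,,,,,,
,,,,,,,,
,,,<@,,,
,,,,,,,,
,,,,,,,,
,,,,,,,,
t=2: ,,,,,,,,
,,,,,,,,
,,,^,,,,
,,,@@,,,
,,,,,,,,
,,,,,,,,
,,,,,,,,
t=3: ,,,,,,,,
,,,,,,,,
,,,@>,,,
,,,@@,,,
,,,,,,,,
,,,,,,,,
,,,,,,,,
t=4: ,,,,,,,,
,,,,,,,,
,,,@@,,,
,,,@v,,,
,,,,,,,,
,,,,,,,,
,,,,,,,,
t=5: ,,,,,,,,
,,,,,,,,
,,,@@,,,
,,,@,>,,
,,,,,,,,
,,,,,,,,
,,,,,,,,
t=6: ,,,,,,,,
,,,,,,,,
,,,@@,,,
,,,@,@,,
,,,,,v,,
,,,,,,,,
,,,,,,,,
t=7: ,,,,,,,,
,,,,,,,,
,,,@@,,,
,,,@,@,,
,,,,<@,,
,,,,,,,,
,,,,,,,,
t=8: ,,,,,,,,
,,,,,,,,
,,,@@,,,
,,,@^@,,
,,,,@@,,
,,,,,,,,
,,,,,,,,
t=9: ,,,,,,,,
,,,,,,,,
,,,@@,,,
,,,@@>,,
,,,,@@,,
,,,,,,,,
,,,,,,,,
t=10: ,,,,,,,,
,,,,,,,,
,,,@@^,,
,,,@@,,,
,,,,@@,,
,,,,,,,,
,,,,,,,,
t=11: ,,,,,,,,
,,,,,,,,
,,,@@@>,
,,,@@,,,
,,,,@@,,
,,,,,,,,
,,,,,,,,
t=12: ,,,,,,,,
,,,,,,,,
,,,@@@@,
,,,@@,v,
,,,,@@,,
,,,,,,,,
,,,,,,,,
t=13: ,,,,,,,,
,,,,,,,,
,,,@@@@,
,,,@@<@,
,,,,@@,,
,,,,,,,,
,,,,,,,,
t=14: ,,,,,,,,
,,,,,,,,
,,,@@^@,
,,,@@@@,
,,,,@@,,
,,,,,,,,
,,,,,,,,
t=15: ,,,,,,,,
,,,,,,,,
,,,@<,@,
,,,@@@@,
,,,,@@,,
,,,,,,,,
,,,,,,,,
t=16: ,,,,,,,,
,,,,,,,,
,,,@,,@,
,,,@v@@,
,,,,@@,,
,,,,,,,,
,,,,,,,,
t=17: ,,,,,,,,
,,,,,,,,
,,,@,,@,
,,,@,>@,
,,,,@@,,
,,,,,,,,
,,,,,,,,
t=18: ,,,,,,,,
,,,,,,,,
,,,@,^@,
,,,@,,@,
,,,,@@,,
,,,,,,,,
,,,,,,,,
t=19: ,,,,,,,,
,,,,,,,,
,,,@,@>,
,,,@,,@,
,,,,@@,,
,,,,,,,,
,,,,,,,,

2,6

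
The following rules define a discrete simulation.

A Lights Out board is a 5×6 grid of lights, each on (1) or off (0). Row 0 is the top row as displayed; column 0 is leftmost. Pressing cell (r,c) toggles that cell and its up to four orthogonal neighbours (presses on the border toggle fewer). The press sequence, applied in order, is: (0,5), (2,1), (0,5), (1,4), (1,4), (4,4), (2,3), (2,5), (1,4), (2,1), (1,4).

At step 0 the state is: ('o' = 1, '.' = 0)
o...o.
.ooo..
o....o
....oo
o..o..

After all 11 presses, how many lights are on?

12

t=0: o...o.
.ooo..
o....o
....oo
o..o..
t=1: o....o
.ooo.o
o....o
....oo
o..o..
t=2: o....o
..oo.o
.oo..o
.o..oo
o..o..
t=3: o...o.
..oo..
.oo..o
.o..oo
o..o..
t=4: o.....
..o.oo
.oo.oo
.o..oo
o..o..
t=5: o...o.
..oo..
.oo..o
.o..oo
o..o..
t=6: o...o.
..oo..
.oo..o
.o...o
o...oo
t=7: o...o.
..o...
.o.ooo
.o.o.o
o...oo
t=8: o...o.
..o..o
.o.o..
.o.o..
o...oo
t=9: o.....
..ooo.
.o.oo.
.o.o..
o...oo
t=10: o.....
.oooo.
o.ooo.
...o..
o...oo
t=11: o...o.
.oo..o
o.oo..
...o..
o...oo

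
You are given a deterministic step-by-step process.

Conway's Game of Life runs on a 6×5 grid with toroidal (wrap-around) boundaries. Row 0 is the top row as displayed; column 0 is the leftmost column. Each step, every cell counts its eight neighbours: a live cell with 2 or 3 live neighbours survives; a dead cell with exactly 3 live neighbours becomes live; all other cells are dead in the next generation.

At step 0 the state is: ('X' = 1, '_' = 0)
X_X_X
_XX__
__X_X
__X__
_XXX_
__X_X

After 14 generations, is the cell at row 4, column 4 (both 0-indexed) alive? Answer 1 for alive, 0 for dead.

k=0  X_X_X
_XX__
__X_X
__X__
_XXX_
__X_X
k=1  X_X_X
__X_X
__X__
_____
_X___
____X
k=2  XX__X
X_X_X
___X_
_____
_____
_X_XX
k=3  _____
__X__
___XX
_____
_____
_XXXX
k=4  _X___
___X_
___X_
_____
__XX_
__XX_
k=5  ___X_
__X__
_____
__XX_
__XX_
_X_X_
k=6  ___X_
_____
__XX_
__XX_
_X__X
___XX
k=7  ___XX
__XX_
__XX_
_X__X
X___X
X_XXX
k=8  XX___
_____
_X__X
_XX_X
__X__
_XX__
k=9  XXX__
_X___
_XXX_
_XX__
X____
X_X__
k=10  X_X__
___X_
X__X_
X__X_
X_X__
X_X_X
k=11  X_X__
_XXX_
__XX_
X_XX_
X_X__
X_X_X
k=12  X____
____X
_____
_____
X_X__
X_X_X
k=13  XX_X_
_____
_____
_____
X__XX
X__XX
k=14  XXXX_
_____
_____
____X
X__X_
_____

0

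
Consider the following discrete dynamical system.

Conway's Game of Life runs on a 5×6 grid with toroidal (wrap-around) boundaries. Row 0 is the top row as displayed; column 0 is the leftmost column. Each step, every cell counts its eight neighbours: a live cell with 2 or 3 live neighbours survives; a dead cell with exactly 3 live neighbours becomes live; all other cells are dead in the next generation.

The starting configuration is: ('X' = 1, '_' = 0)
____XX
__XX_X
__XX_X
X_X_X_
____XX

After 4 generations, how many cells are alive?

4

k=0  ____XX
__XX_X
__XX_X
X_X_X_
____XX
k=1  X_____
X_X__X
X____X
XXX___
X_____
k=2  X_____
______
__X___
______
X____X
k=3  X____X
______
______
______
X____X
k=4  X____X
______
______
______
X____X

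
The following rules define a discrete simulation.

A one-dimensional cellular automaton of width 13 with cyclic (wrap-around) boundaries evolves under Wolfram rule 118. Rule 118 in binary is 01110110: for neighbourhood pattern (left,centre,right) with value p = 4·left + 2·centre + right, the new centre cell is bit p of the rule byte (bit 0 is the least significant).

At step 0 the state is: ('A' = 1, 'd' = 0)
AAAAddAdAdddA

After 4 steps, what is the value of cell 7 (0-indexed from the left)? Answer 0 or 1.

1

0) AAAAddAdAdddA
1) dddAAAAAAAdAd
2) ddAddddddAAAA
3) AAAAddddAdddA
4) dddAAddAAAdAd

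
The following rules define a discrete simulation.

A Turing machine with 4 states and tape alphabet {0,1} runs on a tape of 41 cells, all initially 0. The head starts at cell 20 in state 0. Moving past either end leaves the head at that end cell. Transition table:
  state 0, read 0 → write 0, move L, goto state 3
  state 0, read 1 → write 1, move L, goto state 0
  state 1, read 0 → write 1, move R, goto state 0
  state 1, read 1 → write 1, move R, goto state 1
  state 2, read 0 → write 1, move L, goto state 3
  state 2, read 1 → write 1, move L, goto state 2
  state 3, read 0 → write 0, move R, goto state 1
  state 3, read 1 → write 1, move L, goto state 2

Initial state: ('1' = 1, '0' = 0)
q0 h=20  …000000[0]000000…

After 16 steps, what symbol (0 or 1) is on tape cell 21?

k=0  q0 h=20  …000000[0]000000…
k=1  q3 h=19  …000000[0]000000…
k=2  q1 h=20  …000000[0]000000…
k=3  q0 h=21  …000001[0]000000…
k=4  q3 h=20  …000000[1]000000…
k=5  q2 h=19  …000000[0]100000…
k=6  q3 h=18  …000000[0]110000…
k=7  q1 h=19  …000000[1]100000…
k=8  q1 h=20  …000001[1]000000…
k=9  q1 h=21  …000011[0]000000…
k=10  q0 h=22  …000111[0]000000…
k=11  q3 h=21  …000011[1]000000…
k=12  q2 h=20  …000001[1]100000…
k=13  q2 h=19  …000000[1]110000…
k=14  q2 h=18  …000000[0]111000…
k=15  q3 h=17  …000000[0]111100…
k=16  q1 h=18  …000000[1]111000…

1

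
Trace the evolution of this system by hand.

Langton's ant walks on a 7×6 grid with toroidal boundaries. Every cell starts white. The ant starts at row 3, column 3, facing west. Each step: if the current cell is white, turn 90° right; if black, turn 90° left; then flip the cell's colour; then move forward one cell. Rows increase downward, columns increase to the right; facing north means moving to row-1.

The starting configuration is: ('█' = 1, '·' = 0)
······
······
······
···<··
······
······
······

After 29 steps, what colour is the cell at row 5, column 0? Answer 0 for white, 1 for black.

t=0: ······
······
······
···<··
······
······
······
t=1: ······
······
···^··
···█··
······
······
······
t=2: ······
······
···█>·
···█··
······
······
······
t=3: ······
······
···██·
···█v·
······
······
······
t=4: ······
······
···██·
···<█·
······
······
······
t=5: ······
······
···██·
····█·
···v··
······
······
t=6: ······
······
···██·
····█·
··<█··
······
······
t=7: ······
······
···██·
··^·█·
··██··
······
······
t=8: ······
······
···██·
··█>█·
··██··
······
······
t=9: ······
······
···██·
··███·
··█v··
······
······
t=10: ······
······
···██·
··███·
··█·>·
······
······
t=11: ······
······
···██·
··███·
··█·█·
····v·
······
t=12: ······
······
···██·
··███·
··█·█·
···<█·
······
t=13: ······
······
···██·
··███·
··█^█·
···██·
······
t=14: ······
······
···██·
··███·
··██>·
···██·
······
t=15: ······
······
···██·
··██^·
··██··
···██·
······
t=16: ······
······
···██·
··█<··
··██··
···██·
······
t=17: ······
······
···██·
··█···
··█v··
···██·
······
t=18: ······
······
···██·
··█···
··█·>·
···██·
······
t=19: ······
······
···██·
··█···
··█·█·
···█v·
······
t=20: ······
······
···██·
··█···
··█·█·
···█·>
······
t=21: ······
······
···██·
··█···
··█·█·
···█·█
·····v
t=22: ······
······
···██·
··█···
··█·█·
···█·█
····<█
t=23: ······
······
···██·
··█···
··█·█·
···█^█
····██
t=24: ······
······
···██·
··█···
··█·█·
···██>
····██
t=25: ······
······
···██·
··█···
··█·█^
···██·
····██
t=26: ······
······
···██·
··█···
>·█·██
···██·
····██
t=27: ······
······
···██·
··█···
█·█·██
v··██·
····██
t=28: ······
······
···██·
··█···
█·█·██
█··██<
····██
t=29: ······
······
···██·
··█···
█·█·█^
█··███
····██

1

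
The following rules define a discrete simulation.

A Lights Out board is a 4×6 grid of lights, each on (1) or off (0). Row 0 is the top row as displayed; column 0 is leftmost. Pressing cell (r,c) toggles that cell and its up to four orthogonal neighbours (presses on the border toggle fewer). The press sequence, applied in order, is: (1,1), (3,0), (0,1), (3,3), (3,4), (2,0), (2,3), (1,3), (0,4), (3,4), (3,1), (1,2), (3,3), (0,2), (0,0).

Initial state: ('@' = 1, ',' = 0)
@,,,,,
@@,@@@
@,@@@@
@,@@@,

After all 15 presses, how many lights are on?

13

k=0  @,,,,,
@@,@@@
@,@@@@
@,@@@,
k=1  @@,,,,
,,@@@@
@@@@@@
@,@@@,
k=2  @@,,,,
,,@@@@
,@@@@@
,@@@@,
k=3  ,,@,,,
,@@@@@
,@@@@@
,@@@@,
k=4  ,,@,,,
,@@@@@
,@@,@@
,@,,,,
k=5  ,,@,,,
,@@@@@
,@@,,@
,@,@@@
k=6  ,,@,,,
@@@@@@
@,@,,@
@@,@@@
k=7  ,,@,,,
@@@,@@
@,,@@@
@@,,@@
k=8  ,,@@,,
@@,@,@
@,,,@@
@@,,@@
k=9  ,,@,@@
@@,@@@
@,,,@@
@@,,@@
k=10  ,,@,@@
@@,@@@
@,,,,@
@@,@,,
k=11  ,,@,@@
@@,@@@
@@,,,@
,,@@,,
k=12  ,,,,@@
@,@,@@
@@@,,@
,,@@,,
k=13  ,,,,@@
@,@,@@
@@@@,@
,,,,@,
k=14  ,@@@@@
@,,,@@
@@@@,@
,,,,@,
k=15  @,@@@@
,,,,@@
@@@@,@
,,,,@,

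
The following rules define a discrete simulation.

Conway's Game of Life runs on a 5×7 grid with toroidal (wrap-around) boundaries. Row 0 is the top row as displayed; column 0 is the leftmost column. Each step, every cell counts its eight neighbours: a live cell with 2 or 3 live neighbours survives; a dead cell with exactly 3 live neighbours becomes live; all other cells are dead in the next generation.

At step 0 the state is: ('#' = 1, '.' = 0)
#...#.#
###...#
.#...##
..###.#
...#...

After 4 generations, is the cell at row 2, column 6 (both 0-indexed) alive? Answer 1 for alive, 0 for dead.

step 0: #...#.#
###...#
.#...##
..###.#
...#...
step 1: ..##.##
..#....
....#..
#.###.#
#.#...#
step 2: #.##.##
..#.##.
.##.##.
#.#.#.#
.......
step 3: .###.##
#......
#.#....
#.#.#.#
..#.#..
step 4: #######
#..#...
#..#...
#.#..##
....#..

0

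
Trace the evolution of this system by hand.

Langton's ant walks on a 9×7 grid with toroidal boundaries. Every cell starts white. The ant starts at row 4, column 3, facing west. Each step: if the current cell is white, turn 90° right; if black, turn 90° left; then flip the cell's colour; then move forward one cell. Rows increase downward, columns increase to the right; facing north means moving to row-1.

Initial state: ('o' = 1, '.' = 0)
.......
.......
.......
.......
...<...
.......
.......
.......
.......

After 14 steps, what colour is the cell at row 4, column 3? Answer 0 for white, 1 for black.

1

step 0: .......
.......
.......
.......
...<...
.......
.......
.......
.......
step 1: .......
.......
.......
...^...
...o...
.......
.......
.......
.......
step 2: .......
.......
.......
...o>..
...o...
.......
.......
.......
.......
step 3: .......
.......
.......
...oo..
...ov..
.......
.......
.......
.......
step 4: .......
.......
.......
...oo..
...<o..
.......
.......
.......
.......
step 5: .......
.......
.......
...oo..
....o..
...v...
.......
.......
.......
step 6: .......
.......
.......
...oo..
....o..
..<o...
.......
.......
.......
step 7: .......
.......
.......
...oo..
..^.o..
..oo...
.......
.......
.......
step 8: .......
.......
.......
...oo..
..o>o..
..oo...
.......
.......
.......
step 9: .......
.......
.......
...oo..
..ooo..
..ov...
.......
.......
.......
step 10: .......
.......
.......
...oo..
..ooo..
..o.>..
.......
.......
.......
step 11: .......
.......
.......
...oo..
..ooo..
..o.o..
....v..
.......
.......
step 12: .......
.......
.......
...oo..
..ooo..
..o.o..
...<o..
.......
.......
step 13: .......
.......
.......
...oo..
..ooo..
..o^o..
...oo..
.......
.......
step 14: .......
.......
.......
...oo..
..ooo..
..oo>..
...oo..
.......
.......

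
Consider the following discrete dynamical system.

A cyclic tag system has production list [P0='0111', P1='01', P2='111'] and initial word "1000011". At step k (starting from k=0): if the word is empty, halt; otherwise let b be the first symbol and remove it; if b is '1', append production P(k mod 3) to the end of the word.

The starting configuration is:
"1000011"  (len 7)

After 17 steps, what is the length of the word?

[0] "1000011"  (len 7)
[1] "0000110111"  (len 10)
[2] "000110111"  (len 9)
[3] "00110111"  (len 8)
[4] "0110111"  (len 7)
[5] "110111"  (len 6)
[6] "10111111"  (len 8)
[7] "01111110111"  (len 11)
[8] "1111110111"  (len 10)
[9] "111110111111"  (len 12)
[10] "111101111110111"  (len 15)
[11] "1110111111011101"  (len 16)
[12] "110111111011101111"  (len 18)
[13] "101111110111011110111"  (len 21)
[14] "0111111011101111011101"  (len 22)
[15] "111111011101111011101"  (len 21)
[16] "111110111011110111010111"  (len 24)
[17] "1111011101111011101011101"  (len 25)

25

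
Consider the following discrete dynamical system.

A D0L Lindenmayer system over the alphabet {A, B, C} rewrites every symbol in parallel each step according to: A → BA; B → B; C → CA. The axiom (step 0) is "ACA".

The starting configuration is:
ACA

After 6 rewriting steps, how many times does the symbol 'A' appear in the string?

k=0  ACA
k=1  BACABA
k=2  BBACABABBA
k=3  BBBACABABBABBBA
k=4  BBBBACABABBABBBABBBBA
k=5  BBBBBACABABBABBBABBBBABBBBBA
k=6  BBBBBBACABABBABBBABBBBABBBBBABBBBBBA

8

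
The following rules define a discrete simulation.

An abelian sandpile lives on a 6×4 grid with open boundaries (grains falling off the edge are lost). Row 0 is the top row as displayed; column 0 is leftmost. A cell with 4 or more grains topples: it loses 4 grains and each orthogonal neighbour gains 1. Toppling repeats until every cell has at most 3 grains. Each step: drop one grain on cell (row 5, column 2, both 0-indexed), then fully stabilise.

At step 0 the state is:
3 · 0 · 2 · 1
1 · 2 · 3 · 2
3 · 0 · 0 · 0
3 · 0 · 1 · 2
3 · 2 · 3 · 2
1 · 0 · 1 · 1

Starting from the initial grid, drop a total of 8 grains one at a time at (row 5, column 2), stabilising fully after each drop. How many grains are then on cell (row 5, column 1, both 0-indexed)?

[0] 3 · 0 · 2 · 1
1 · 2 · 3 · 2
3 · 0 · 0 · 0
3 · 0 · 1 · 2
3 · 2 · 3 · 2
1 · 0 · 1 · 1
[1] 3 · 0 · 2 · 1
1 · 2 · 3 · 2
3 · 0 · 0 · 0
3 · 0 · 1 · 2
3 · 2 · 3 · 2
1 · 0 · 2 · 1
[2] 3 · 0 · 2 · 1
1 · 2 · 3 · 2
3 · 0 · 0 · 0
3 · 0 · 1 · 2
3 · 2 · 3 · 2
1 · 0 · 3 · 1
[3] 3 · 0 · 2 · 1
1 · 2 · 3 · 2
3 · 0 · 0 · 0
3 · 0 · 2 · 2
3 · 3 · 0 · 3
1 · 1 · 1 · 2
[4] 3 · 0 · 2 · 1
1 · 2 · 3 · 2
3 · 0 · 0 · 0
3 · 0 · 2 · 2
3 · 3 · 0 · 3
1 · 1 · 2 · 2
[5] 3 · 0 · 2 · 1
1 · 2 · 3 · 2
3 · 0 · 0 · 0
3 · 0 · 2 · 2
3 · 3 · 0 · 3
1 · 1 · 3 · 2
[6] 3 · 0 · 2 · 1
1 · 2 · 3 · 2
3 · 0 · 0 · 0
3 · 0 · 2 · 2
3 · 3 · 1 · 3
1 · 2 · 0 · 3
[7] 3 · 0 · 2 · 1
1 · 2 · 3 · 2
3 · 0 · 0 · 0
3 · 0 · 2 · 2
3 · 3 · 1 · 3
1 · 2 · 1 · 3
[8] 3 · 0 · 2 · 1
1 · 2 · 3 · 2
3 · 0 · 0 · 0
3 · 0 · 2 · 2
3 · 3 · 1 · 3
1 · 2 · 2 · 3

2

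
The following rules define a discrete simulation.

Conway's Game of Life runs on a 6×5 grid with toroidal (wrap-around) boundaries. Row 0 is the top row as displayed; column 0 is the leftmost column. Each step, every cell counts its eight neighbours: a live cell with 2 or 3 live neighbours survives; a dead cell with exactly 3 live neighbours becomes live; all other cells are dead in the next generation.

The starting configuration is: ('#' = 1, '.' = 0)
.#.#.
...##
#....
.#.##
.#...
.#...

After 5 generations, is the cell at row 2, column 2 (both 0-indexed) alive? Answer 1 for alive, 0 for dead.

0) .#.#.
...##
#....
.#.##
.#...
.#...
1) #..##
#.###
#.#..
.##.#
.#...
##...
2) .....
..#..
.....
..##.
.....
.##..
3) .##..
.....
..##.
.....
.#.#.
.....
4) .....
.#.#.
.....
...#.
.....
.#...
5) ..#..
.....
..#..
.....
.....
.....

1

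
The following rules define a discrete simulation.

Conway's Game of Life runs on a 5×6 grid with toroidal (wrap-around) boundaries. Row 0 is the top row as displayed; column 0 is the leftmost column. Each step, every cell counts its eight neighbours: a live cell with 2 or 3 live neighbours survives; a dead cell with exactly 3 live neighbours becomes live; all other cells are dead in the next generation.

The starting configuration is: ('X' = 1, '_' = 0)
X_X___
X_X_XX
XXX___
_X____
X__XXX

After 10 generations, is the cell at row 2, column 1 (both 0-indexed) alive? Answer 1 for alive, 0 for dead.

0

k=0  X_X___
X_X_XX
XXX___
_X____
X__XXX
k=1  __X___
__X___
__XX__
___XX_
X_XXXX
k=2  __X_XX
_XX___
__X_X_
_X____
_XX__X
k=3  ____XX
_XX_XX
__XX__
XX_X__
_XXXXX
k=4  ______
XXX__X
_____X
X____X
_X____
k=5  __X___
XX___X
____X_
X____X
X_____
k=6  _____X
XX___X
_X__X_
X____X
XX___X
k=7  ____X_
_X__XX
_X__X_
____X_
_X__X_
k=8  X__XX_
X__XXX
X__XX_
___XXX
___XXX
k=9  X_X___
XXX___
X_X___
X_X___
X_X___
k=10  X_XX_X
X_XX_X
X_XX_X
X_XX_X
X_XX_X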